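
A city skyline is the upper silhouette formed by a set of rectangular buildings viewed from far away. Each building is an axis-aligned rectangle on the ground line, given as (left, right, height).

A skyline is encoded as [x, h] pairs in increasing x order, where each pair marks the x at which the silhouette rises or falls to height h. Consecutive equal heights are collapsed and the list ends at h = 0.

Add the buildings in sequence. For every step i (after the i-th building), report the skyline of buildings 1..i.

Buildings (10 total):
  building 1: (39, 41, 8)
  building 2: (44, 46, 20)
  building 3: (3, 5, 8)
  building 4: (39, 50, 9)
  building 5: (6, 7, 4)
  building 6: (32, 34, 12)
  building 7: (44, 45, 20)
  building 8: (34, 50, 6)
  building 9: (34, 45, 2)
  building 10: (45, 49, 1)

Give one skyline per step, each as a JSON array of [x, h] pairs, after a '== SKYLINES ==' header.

== SKYLINES ==
[[39,8],[41,0]]
[[39,8],[41,0],[44,20],[46,0]]
[[3,8],[5,0],[39,8],[41,0],[44,20],[46,0]]
[[3,8],[5,0],[39,9],[44,20],[46,9],[50,0]]
[[3,8],[5,0],[6,4],[7,0],[39,9],[44,20],[46,9],[50,0]]
[[3,8],[5,0],[6,4],[7,0],[32,12],[34,0],[39,9],[44,20],[46,9],[50,0]]
[[3,8],[5,0],[6,4],[7,0],[32,12],[34,0],[39,9],[44,20],[46,9],[50,0]]
[[3,8],[5,0],[6,4],[7,0],[32,12],[34,6],[39,9],[44,20],[46,9],[50,0]]
[[3,8],[5,0],[6,4],[7,0],[32,12],[34,6],[39,9],[44,20],[46,9],[50,0]]
[[3,8],[5,0],[6,4],[7,0],[32,12],[34,6],[39,9],[44,20],[46,9],[50,0]]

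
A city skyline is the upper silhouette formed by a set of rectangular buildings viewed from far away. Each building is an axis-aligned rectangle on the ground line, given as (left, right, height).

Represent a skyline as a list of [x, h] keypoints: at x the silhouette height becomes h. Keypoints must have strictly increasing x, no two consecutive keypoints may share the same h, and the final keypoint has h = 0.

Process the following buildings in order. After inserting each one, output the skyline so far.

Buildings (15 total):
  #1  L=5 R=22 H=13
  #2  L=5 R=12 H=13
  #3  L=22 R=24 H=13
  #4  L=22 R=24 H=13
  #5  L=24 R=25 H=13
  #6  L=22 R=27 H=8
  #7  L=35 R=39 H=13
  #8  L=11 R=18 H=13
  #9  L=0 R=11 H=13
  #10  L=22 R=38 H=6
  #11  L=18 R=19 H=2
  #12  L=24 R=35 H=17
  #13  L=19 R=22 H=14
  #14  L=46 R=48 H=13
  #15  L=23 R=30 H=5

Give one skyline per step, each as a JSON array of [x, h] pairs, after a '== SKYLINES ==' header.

== SKYLINES ==
[[5,13],[22,0]]
[[5,13],[22,0]]
[[5,13],[24,0]]
[[5,13],[24,0]]
[[5,13],[25,0]]
[[5,13],[25,8],[27,0]]
[[5,13],[25,8],[27,0],[35,13],[39,0]]
[[5,13],[25,8],[27,0],[35,13],[39,0]]
[[0,13],[25,8],[27,0],[35,13],[39,0]]
[[0,13],[25,8],[27,6],[35,13],[39,0]]
[[0,13],[25,8],[27,6],[35,13],[39,0]]
[[0,13],[24,17],[35,13],[39,0]]
[[0,13],[19,14],[22,13],[24,17],[35,13],[39,0]]
[[0,13],[19,14],[22,13],[24,17],[35,13],[39,0],[46,13],[48,0]]
[[0,13],[19,14],[22,13],[24,17],[35,13],[39,0],[46,13],[48,0]]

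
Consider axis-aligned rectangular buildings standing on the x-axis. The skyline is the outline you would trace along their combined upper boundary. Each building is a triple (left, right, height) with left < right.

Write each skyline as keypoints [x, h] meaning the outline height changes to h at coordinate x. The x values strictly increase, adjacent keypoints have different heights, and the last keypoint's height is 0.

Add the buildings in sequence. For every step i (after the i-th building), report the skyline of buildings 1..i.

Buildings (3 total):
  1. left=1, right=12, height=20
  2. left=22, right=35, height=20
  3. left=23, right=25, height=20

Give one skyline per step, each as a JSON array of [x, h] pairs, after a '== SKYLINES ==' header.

== SKYLINES ==
[[1,20],[12,0]]
[[1,20],[12,0],[22,20],[35,0]]
[[1,20],[12,0],[22,20],[35,0]]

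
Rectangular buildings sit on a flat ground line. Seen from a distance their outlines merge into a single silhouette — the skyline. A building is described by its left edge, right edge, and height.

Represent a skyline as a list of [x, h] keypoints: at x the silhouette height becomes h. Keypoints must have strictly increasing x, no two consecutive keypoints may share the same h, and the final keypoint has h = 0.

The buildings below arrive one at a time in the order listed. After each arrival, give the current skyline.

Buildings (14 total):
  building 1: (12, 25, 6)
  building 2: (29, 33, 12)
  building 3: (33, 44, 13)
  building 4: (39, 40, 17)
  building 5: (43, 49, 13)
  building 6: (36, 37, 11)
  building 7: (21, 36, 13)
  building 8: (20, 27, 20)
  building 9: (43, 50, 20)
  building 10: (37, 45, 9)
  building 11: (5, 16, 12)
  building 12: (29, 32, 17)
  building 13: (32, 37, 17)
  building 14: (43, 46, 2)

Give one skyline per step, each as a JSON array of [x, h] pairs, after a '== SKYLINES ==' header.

== SKYLINES ==
[[12,6],[25,0]]
[[12,6],[25,0],[29,12],[33,0]]
[[12,6],[25,0],[29,12],[33,13],[44,0]]
[[12,6],[25,0],[29,12],[33,13],[39,17],[40,13],[44,0]]
[[12,6],[25,0],[29,12],[33,13],[39,17],[40,13],[49,0]]
[[12,6],[25,0],[29,12],[33,13],[39,17],[40,13],[49,0]]
[[12,6],[21,13],[39,17],[40,13],[49,0]]
[[12,6],[20,20],[27,13],[39,17],[40,13],[49,0]]
[[12,6],[20,20],[27,13],[39,17],[40,13],[43,20],[50,0]]
[[12,6],[20,20],[27,13],[39,17],[40,13],[43,20],[50,0]]
[[5,12],[16,6],[20,20],[27,13],[39,17],[40,13],[43,20],[50,0]]
[[5,12],[16,6],[20,20],[27,13],[29,17],[32,13],[39,17],[40,13],[43,20],[50,0]]
[[5,12],[16,6],[20,20],[27,13],[29,17],[37,13],[39,17],[40,13],[43,20],[50,0]]
[[5,12],[16,6],[20,20],[27,13],[29,17],[37,13],[39,17],[40,13],[43,20],[50,0]]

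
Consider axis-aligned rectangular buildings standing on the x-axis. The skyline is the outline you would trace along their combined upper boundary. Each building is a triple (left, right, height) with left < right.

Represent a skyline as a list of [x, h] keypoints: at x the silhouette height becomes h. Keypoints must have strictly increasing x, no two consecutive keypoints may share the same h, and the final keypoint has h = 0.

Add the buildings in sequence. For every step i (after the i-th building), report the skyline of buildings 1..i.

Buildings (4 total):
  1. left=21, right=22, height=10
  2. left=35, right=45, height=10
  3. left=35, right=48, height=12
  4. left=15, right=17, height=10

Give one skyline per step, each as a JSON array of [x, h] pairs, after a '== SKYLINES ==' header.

== SKYLINES ==
[[21,10],[22,0]]
[[21,10],[22,0],[35,10],[45,0]]
[[21,10],[22,0],[35,12],[48,0]]
[[15,10],[17,0],[21,10],[22,0],[35,12],[48,0]]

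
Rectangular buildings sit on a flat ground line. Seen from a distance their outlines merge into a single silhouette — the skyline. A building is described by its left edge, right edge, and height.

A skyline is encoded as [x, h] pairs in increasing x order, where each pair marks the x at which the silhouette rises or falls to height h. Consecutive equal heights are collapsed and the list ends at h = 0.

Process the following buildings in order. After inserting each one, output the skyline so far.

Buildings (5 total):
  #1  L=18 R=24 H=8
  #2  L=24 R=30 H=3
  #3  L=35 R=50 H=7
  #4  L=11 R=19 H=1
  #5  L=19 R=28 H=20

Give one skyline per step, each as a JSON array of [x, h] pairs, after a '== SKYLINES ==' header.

== SKYLINES ==
[[18,8],[24,0]]
[[18,8],[24,3],[30,0]]
[[18,8],[24,3],[30,0],[35,7],[50,0]]
[[11,1],[18,8],[24,3],[30,0],[35,7],[50,0]]
[[11,1],[18,8],[19,20],[28,3],[30,0],[35,7],[50,0]]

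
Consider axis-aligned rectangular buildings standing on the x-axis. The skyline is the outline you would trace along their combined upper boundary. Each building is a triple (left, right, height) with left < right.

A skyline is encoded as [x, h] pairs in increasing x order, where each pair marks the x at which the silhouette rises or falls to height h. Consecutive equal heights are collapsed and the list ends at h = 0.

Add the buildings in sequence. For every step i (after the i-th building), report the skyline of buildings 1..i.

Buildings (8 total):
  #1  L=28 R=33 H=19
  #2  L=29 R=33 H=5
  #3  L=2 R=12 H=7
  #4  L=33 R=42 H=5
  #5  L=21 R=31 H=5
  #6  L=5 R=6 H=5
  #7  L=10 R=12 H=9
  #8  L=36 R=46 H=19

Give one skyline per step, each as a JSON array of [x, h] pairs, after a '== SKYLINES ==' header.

== SKYLINES ==
[[28,19],[33,0]]
[[28,19],[33,0]]
[[2,7],[12,0],[28,19],[33,0]]
[[2,7],[12,0],[28,19],[33,5],[42,0]]
[[2,7],[12,0],[21,5],[28,19],[33,5],[42,0]]
[[2,7],[12,0],[21,5],[28,19],[33,5],[42,0]]
[[2,7],[10,9],[12,0],[21,5],[28,19],[33,5],[42,0]]
[[2,7],[10,9],[12,0],[21,5],[28,19],[33,5],[36,19],[46,0]]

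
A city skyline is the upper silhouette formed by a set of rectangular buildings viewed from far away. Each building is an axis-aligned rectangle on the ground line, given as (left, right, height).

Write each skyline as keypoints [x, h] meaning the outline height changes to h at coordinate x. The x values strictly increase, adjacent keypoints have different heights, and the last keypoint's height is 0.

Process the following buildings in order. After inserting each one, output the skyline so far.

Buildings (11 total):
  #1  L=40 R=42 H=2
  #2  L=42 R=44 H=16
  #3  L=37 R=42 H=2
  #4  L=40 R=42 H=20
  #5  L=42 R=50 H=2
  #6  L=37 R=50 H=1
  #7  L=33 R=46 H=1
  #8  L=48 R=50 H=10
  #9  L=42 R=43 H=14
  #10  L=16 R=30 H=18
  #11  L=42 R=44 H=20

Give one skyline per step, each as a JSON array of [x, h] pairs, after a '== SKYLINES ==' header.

== SKYLINES ==
[[40,2],[42,0]]
[[40,2],[42,16],[44,0]]
[[37,2],[42,16],[44,0]]
[[37,2],[40,20],[42,16],[44,0]]
[[37,2],[40,20],[42,16],[44,2],[50,0]]
[[37,2],[40,20],[42,16],[44,2],[50,0]]
[[33,1],[37,2],[40,20],[42,16],[44,2],[50,0]]
[[33,1],[37,2],[40,20],[42,16],[44,2],[48,10],[50,0]]
[[33,1],[37,2],[40,20],[42,16],[44,2],[48,10],[50,0]]
[[16,18],[30,0],[33,1],[37,2],[40,20],[42,16],[44,2],[48,10],[50,0]]
[[16,18],[30,0],[33,1],[37,2],[40,20],[44,2],[48,10],[50,0]]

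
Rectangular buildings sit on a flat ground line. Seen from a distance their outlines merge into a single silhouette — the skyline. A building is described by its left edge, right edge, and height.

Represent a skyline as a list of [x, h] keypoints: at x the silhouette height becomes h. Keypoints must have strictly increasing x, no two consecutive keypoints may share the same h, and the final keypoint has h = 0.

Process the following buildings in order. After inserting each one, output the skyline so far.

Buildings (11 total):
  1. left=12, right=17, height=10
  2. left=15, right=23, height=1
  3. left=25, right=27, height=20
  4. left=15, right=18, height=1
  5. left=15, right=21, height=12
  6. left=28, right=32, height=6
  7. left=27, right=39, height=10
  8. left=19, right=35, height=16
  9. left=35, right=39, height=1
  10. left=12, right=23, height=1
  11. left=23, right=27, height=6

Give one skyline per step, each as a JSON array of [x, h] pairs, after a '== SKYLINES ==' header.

== SKYLINES ==
[[12,10],[17,0]]
[[12,10],[17,1],[23,0]]
[[12,10],[17,1],[23,0],[25,20],[27,0]]
[[12,10],[17,1],[23,0],[25,20],[27,0]]
[[12,10],[15,12],[21,1],[23,0],[25,20],[27,0]]
[[12,10],[15,12],[21,1],[23,0],[25,20],[27,0],[28,6],[32,0]]
[[12,10],[15,12],[21,1],[23,0],[25,20],[27,10],[39,0]]
[[12,10],[15,12],[19,16],[25,20],[27,16],[35,10],[39,0]]
[[12,10],[15,12],[19,16],[25,20],[27,16],[35,10],[39,0]]
[[12,10],[15,12],[19,16],[25,20],[27,16],[35,10],[39,0]]
[[12,10],[15,12],[19,16],[25,20],[27,16],[35,10],[39,0]]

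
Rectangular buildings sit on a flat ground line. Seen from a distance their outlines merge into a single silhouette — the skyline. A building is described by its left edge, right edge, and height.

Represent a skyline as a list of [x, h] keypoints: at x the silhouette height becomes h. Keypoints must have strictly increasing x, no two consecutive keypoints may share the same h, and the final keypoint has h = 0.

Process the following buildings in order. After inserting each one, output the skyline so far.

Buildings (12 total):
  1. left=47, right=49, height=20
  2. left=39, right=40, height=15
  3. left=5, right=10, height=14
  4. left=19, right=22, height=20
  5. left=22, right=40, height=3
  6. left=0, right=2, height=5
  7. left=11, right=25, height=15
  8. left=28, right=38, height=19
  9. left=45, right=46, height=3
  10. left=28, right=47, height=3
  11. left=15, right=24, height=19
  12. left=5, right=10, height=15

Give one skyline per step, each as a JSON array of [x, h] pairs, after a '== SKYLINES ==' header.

== SKYLINES ==
[[47,20],[49,0]]
[[39,15],[40,0],[47,20],[49,0]]
[[5,14],[10,0],[39,15],[40,0],[47,20],[49,0]]
[[5,14],[10,0],[19,20],[22,0],[39,15],[40,0],[47,20],[49,0]]
[[5,14],[10,0],[19,20],[22,3],[39,15],[40,0],[47,20],[49,0]]
[[0,5],[2,0],[5,14],[10,0],[19,20],[22,3],[39,15],[40,0],[47,20],[49,0]]
[[0,5],[2,0],[5,14],[10,0],[11,15],[19,20],[22,15],[25,3],[39,15],[40,0],[47,20],[49,0]]
[[0,5],[2,0],[5,14],[10,0],[11,15],[19,20],[22,15],[25,3],[28,19],[38,3],[39,15],[40,0],[47,20],[49,0]]
[[0,5],[2,0],[5,14],[10,0],[11,15],[19,20],[22,15],[25,3],[28,19],[38,3],[39,15],[40,0],[45,3],[46,0],[47,20],[49,0]]
[[0,5],[2,0],[5,14],[10,0],[11,15],[19,20],[22,15],[25,3],[28,19],[38,3],[39,15],[40,3],[47,20],[49,0]]
[[0,5],[2,0],[5,14],[10,0],[11,15],[15,19],[19,20],[22,19],[24,15],[25,3],[28,19],[38,3],[39,15],[40,3],[47,20],[49,0]]
[[0,5],[2,0],[5,15],[10,0],[11,15],[15,19],[19,20],[22,19],[24,15],[25,3],[28,19],[38,3],[39,15],[40,3],[47,20],[49,0]]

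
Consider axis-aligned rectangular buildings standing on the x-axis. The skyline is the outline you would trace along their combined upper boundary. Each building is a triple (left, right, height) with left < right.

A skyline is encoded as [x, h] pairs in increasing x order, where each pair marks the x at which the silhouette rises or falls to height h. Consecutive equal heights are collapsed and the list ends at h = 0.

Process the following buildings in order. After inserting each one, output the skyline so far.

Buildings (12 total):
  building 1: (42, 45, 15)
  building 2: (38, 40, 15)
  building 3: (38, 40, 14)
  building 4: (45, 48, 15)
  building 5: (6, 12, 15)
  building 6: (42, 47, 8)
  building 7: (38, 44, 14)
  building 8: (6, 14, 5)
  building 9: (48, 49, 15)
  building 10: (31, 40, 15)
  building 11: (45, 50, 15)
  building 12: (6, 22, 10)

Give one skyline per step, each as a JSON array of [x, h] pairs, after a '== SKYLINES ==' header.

== SKYLINES ==
[[42,15],[45,0]]
[[38,15],[40,0],[42,15],[45,0]]
[[38,15],[40,0],[42,15],[45,0]]
[[38,15],[40,0],[42,15],[48,0]]
[[6,15],[12,0],[38,15],[40,0],[42,15],[48,0]]
[[6,15],[12,0],[38,15],[40,0],[42,15],[48,0]]
[[6,15],[12,0],[38,15],[40,14],[42,15],[48,0]]
[[6,15],[12,5],[14,0],[38,15],[40,14],[42,15],[48,0]]
[[6,15],[12,5],[14,0],[38,15],[40,14],[42,15],[49,0]]
[[6,15],[12,5],[14,0],[31,15],[40,14],[42,15],[49,0]]
[[6,15],[12,5],[14,0],[31,15],[40,14],[42,15],[50,0]]
[[6,15],[12,10],[22,0],[31,15],[40,14],[42,15],[50,0]]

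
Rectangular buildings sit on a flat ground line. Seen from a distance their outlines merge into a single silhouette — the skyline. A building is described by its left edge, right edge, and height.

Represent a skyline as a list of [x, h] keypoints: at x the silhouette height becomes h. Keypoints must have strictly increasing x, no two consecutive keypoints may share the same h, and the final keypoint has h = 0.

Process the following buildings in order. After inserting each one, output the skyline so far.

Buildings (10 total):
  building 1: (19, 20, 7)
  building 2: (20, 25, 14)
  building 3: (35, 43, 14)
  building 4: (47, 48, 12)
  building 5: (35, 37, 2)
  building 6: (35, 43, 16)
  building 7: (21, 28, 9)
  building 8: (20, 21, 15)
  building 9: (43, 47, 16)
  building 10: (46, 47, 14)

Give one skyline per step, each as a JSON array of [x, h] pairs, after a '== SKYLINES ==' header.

== SKYLINES ==
[[19,7],[20,0]]
[[19,7],[20,14],[25,0]]
[[19,7],[20,14],[25,0],[35,14],[43,0]]
[[19,7],[20,14],[25,0],[35,14],[43,0],[47,12],[48,0]]
[[19,7],[20,14],[25,0],[35,14],[43,0],[47,12],[48,0]]
[[19,7],[20,14],[25,0],[35,16],[43,0],[47,12],[48,0]]
[[19,7],[20,14],[25,9],[28,0],[35,16],[43,0],[47,12],[48,0]]
[[19,7],[20,15],[21,14],[25,9],[28,0],[35,16],[43,0],[47,12],[48,0]]
[[19,7],[20,15],[21,14],[25,9],[28,0],[35,16],[47,12],[48,0]]
[[19,7],[20,15],[21,14],[25,9],[28,0],[35,16],[47,12],[48,0]]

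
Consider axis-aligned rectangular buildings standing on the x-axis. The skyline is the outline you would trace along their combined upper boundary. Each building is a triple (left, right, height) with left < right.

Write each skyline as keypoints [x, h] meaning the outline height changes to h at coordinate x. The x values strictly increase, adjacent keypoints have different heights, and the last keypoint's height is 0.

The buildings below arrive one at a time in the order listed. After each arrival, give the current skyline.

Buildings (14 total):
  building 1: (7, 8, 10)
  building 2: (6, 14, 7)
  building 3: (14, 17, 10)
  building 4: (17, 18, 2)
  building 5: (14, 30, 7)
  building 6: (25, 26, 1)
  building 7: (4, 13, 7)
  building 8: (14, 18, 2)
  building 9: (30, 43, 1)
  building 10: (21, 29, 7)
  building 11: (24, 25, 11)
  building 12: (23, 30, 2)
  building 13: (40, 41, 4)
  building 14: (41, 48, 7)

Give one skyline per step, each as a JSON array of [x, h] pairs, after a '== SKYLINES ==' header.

== SKYLINES ==
[[7,10],[8,0]]
[[6,7],[7,10],[8,7],[14,0]]
[[6,7],[7,10],[8,7],[14,10],[17,0]]
[[6,7],[7,10],[8,7],[14,10],[17,2],[18,0]]
[[6,7],[7,10],[8,7],[14,10],[17,7],[30,0]]
[[6,7],[7,10],[8,7],[14,10],[17,7],[30,0]]
[[4,7],[7,10],[8,7],[14,10],[17,7],[30,0]]
[[4,7],[7,10],[8,7],[14,10],[17,7],[30,0]]
[[4,7],[7,10],[8,7],[14,10],[17,7],[30,1],[43,0]]
[[4,7],[7,10],[8,7],[14,10],[17,7],[30,1],[43,0]]
[[4,7],[7,10],[8,7],[14,10],[17,7],[24,11],[25,7],[30,1],[43,0]]
[[4,7],[7,10],[8,7],[14,10],[17,7],[24,11],[25,7],[30,1],[43,0]]
[[4,7],[7,10],[8,7],[14,10],[17,7],[24,11],[25,7],[30,1],[40,4],[41,1],[43,0]]
[[4,7],[7,10],[8,7],[14,10],[17,7],[24,11],[25,7],[30,1],[40,4],[41,7],[48,0]]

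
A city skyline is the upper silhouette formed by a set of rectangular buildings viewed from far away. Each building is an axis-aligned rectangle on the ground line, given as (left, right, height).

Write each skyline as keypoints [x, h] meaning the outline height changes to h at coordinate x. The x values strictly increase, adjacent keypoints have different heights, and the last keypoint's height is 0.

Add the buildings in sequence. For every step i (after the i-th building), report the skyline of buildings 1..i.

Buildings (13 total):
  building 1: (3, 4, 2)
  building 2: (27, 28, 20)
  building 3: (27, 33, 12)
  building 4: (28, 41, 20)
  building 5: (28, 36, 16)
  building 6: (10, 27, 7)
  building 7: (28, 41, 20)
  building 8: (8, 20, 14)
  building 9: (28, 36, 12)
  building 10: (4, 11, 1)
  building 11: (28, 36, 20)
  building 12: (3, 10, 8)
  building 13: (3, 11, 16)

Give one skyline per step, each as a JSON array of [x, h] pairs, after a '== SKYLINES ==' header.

== SKYLINES ==
[[3,2],[4,0]]
[[3,2],[4,0],[27,20],[28,0]]
[[3,2],[4,0],[27,20],[28,12],[33,0]]
[[3,2],[4,0],[27,20],[41,0]]
[[3,2],[4,0],[27,20],[41,0]]
[[3,2],[4,0],[10,7],[27,20],[41,0]]
[[3,2],[4,0],[10,7],[27,20],[41,0]]
[[3,2],[4,0],[8,14],[20,7],[27,20],[41,0]]
[[3,2],[4,0],[8,14],[20,7],[27,20],[41,0]]
[[3,2],[4,1],[8,14],[20,7],[27,20],[41,0]]
[[3,2],[4,1],[8,14],[20,7],[27,20],[41,0]]
[[3,8],[8,14],[20,7],[27,20],[41,0]]
[[3,16],[11,14],[20,7],[27,20],[41,0]]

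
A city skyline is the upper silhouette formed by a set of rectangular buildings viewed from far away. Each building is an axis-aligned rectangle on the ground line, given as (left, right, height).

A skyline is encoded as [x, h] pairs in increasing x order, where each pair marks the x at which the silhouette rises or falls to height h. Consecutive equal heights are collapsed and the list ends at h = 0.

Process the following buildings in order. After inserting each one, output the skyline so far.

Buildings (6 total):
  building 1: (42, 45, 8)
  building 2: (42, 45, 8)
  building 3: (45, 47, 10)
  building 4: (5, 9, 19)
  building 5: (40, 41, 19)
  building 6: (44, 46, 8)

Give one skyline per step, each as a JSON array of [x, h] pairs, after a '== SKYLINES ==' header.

== SKYLINES ==
[[42,8],[45,0]]
[[42,8],[45,0]]
[[42,8],[45,10],[47,0]]
[[5,19],[9,0],[42,8],[45,10],[47,0]]
[[5,19],[9,0],[40,19],[41,0],[42,8],[45,10],[47,0]]
[[5,19],[9,0],[40,19],[41,0],[42,8],[45,10],[47,0]]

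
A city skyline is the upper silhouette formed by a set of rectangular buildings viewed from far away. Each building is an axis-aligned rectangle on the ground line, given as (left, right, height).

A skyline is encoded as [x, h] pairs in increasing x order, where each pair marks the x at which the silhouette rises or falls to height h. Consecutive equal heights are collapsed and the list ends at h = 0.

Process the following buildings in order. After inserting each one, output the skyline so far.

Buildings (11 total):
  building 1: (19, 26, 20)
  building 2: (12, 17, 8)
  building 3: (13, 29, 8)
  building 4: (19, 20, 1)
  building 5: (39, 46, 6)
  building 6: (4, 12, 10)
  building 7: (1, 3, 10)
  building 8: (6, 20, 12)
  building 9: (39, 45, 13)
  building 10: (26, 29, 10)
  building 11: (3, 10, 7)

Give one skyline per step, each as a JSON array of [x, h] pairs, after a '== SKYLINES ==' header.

== SKYLINES ==
[[19,20],[26,0]]
[[12,8],[17,0],[19,20],[26,0]]
[[12,8],[19,20],[26,8],[29,0]]
[[12,8],[19,20],[26,8],[29,0]]
[[12,8],[19,20],[26,8],[29,0],[39,6],[46,0]]
[[4,10],[12,8],[19,20],[26,8],[29,0],[39,6],[46,0]]
[[1,10],[3,0],[4,10],[12,8],[19,20],[26,8],[29,0],[39,6],[46,0]]
[[1,10],[3,0],[4,10],[6,12],[19,20],[26,8],[29,0],[39,6],[46,0]]
[[1,10],[3,0],[4,10],[6,12],[19,20],[26,8],[29,0],[39,13],[45,6],[46,0]]
[[1,10],[3,0],[4,10],[6,12],[19,20],[26,10],[29,0],[39,13],[45,6],[46,0]]
[[1,10],[3,7],[4,10],[6,12],[19,20],[26,10],[29,0],[39,13],[45,6],[46,0]]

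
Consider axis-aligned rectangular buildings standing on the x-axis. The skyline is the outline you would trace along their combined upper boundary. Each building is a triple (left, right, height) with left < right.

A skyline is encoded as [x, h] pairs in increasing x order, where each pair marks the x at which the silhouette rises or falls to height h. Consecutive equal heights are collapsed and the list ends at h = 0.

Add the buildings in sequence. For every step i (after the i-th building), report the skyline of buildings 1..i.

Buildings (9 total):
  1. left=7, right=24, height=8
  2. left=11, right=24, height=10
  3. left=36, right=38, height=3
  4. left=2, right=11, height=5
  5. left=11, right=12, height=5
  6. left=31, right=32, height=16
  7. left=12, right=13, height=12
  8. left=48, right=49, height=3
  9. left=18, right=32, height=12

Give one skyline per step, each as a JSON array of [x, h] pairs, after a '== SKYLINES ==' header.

== SKYLINES ==
[[7,8],[24,0]]
[[7,8],[11,10],[24,0]]
[[7,8],[11,10],[24,0],[36,3],[38,0]]
[[2,5],[7,8],[11,10],[24,0],[36,3],[38,0]]
[[2,5],[7,8],[11,10],[24,0],[36,3],[38,0]]
[[2,5],[7,8],[11,10],[24,0],[31,16],[32,0],[36,3],[38,0]]
[[2,5],[7,8],[11,10],[12,12],[13,10],[24,0],[31,16],[32,0],[36,3],[38,0]]
[[2,5],[7,8],[11,10],[12,12],[13,10],[24,0],[31,16],[32,0],[36,3],[38,0],[48,3],[49,0]]
[[2,5],[7,8],[11,10],[12,12],[13,10],[18,12],[31,16],[32,0],[36,3],[38,0],[48,3],[49,0]]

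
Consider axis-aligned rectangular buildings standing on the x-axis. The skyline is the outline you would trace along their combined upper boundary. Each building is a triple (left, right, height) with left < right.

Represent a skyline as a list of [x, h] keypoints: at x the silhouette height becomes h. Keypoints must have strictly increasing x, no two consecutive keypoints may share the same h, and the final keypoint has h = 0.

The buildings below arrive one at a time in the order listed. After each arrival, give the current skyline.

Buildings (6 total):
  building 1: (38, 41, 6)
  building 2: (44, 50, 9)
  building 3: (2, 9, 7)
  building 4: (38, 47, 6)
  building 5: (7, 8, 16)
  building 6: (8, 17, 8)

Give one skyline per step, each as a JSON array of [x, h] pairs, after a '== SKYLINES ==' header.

== SKYLINES ==
[[38,6],[41,0]]
[[38,6],[41,0],[44,9],[50,0]]
[[2,7],[9,0],[38,6],[41,0],[44,9],[50,0]]
[[2,7],[9,0],[38,6],[44,9],[50,0]]
[[2,7],[7,16],[8,7],[9,0],[38,6],[44,9],[50,0]]
[[2,7],[7,16],[8,8],[17,0],[38,6],[44,9],[50,0]]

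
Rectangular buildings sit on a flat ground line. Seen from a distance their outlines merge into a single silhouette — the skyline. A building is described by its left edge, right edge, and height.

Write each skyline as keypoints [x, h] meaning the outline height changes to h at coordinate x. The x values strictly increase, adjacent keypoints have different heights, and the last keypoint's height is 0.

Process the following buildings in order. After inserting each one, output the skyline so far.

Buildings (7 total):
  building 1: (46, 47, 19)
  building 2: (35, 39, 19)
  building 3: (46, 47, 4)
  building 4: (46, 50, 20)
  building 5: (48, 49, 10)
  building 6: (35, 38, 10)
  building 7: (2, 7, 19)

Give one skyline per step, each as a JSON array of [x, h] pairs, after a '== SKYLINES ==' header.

== SKYLINES ==
[[46,19],[47,0]]
[[35,19],[39,0],[46,19],[47,0]]
[[35,19],[39,0],[46,19],[47,0]]
[[35,19],[39,0],[46,20],[50,0]]
[[35,19],[39,0],[46,20],[50,0]]
[[35,19],[39,0],[46,20],[50,0]]
[[2,19],[7,0],[35,19],[39,0],[46,20],[50,0]]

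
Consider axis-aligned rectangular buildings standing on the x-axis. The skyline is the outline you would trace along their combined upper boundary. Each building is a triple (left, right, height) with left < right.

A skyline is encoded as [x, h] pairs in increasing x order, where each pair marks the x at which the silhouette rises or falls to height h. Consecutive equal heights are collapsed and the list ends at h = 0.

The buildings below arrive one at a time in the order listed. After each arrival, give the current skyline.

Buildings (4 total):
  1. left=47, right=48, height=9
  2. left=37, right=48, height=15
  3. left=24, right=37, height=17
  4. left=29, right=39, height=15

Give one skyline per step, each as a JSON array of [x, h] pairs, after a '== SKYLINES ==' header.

== SKYLINES ==
[[47,9],[48,0]]
[[37,15],[48,0]]
[[24,17],[37,15],[48,0]]
[[24,17],[37,15],[48,0]]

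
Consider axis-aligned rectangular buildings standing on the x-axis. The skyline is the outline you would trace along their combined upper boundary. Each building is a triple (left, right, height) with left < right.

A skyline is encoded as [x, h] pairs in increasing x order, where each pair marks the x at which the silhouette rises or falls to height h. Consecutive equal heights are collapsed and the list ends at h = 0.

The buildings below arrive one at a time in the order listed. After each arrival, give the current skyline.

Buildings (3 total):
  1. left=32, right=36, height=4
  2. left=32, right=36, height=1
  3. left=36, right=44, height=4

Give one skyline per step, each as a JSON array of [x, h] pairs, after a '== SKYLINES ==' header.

== SKYLINES ==
[[32,4],[36,0]]
[[32,4],[36,0]]
[[32,4],[44,0]]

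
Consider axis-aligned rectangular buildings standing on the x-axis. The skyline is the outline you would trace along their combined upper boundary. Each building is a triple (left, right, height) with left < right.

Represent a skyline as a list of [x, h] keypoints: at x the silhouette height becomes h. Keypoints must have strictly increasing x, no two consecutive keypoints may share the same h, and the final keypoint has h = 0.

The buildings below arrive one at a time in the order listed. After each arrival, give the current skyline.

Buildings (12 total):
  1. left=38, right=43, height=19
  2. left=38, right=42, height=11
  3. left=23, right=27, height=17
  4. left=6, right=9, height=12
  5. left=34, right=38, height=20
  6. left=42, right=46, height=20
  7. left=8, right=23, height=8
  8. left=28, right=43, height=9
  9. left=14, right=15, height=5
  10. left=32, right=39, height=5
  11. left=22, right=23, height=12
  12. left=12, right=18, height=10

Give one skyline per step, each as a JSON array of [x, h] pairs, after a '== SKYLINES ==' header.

== SKYLINES ==
[[38,19],[43,0]]
[[38,19],[43,0]]
[[23,17],[27,0],[38,19],[43,0]]
[[6,12],[9,0],[23,17],[27,0],[38,19],[43,0]]
[[6,12],[9,0],[23,17],[27,0],[34,20],[38,19],[43,0]]
[[6,12],[9,0],[23,17],[27,0],[34,20],[38,19],[42,20],[46,0]]
[[6,12],[9,8],[23,17],[27,0],[34,20],[38,19],[42,20],[46,0]]
[[6,12],[9,8],[23,17],[27,0],[28,9],[34,20],[38,19],[42,20],[46,0]]
[[6,12],[9,8],[23,17],[27,0],[28,9],[34,20],[38,19],[42,20],[46,0]]
[[6,12],[9,8],[23,17],[27,0],[28,9],[34,20],[38,19],[42,20],[46,0]]
[[6,12],[9,8],[22,12],[23,17],[27,0],[28,9],[34,20],[38,19],[42,20],[46,0]]
[[6,12],[9,8],[12,10],[18,8],[22,12],[23,17],[27,0],[28,9],[34,20],[38,19],[42,20],[46,0]]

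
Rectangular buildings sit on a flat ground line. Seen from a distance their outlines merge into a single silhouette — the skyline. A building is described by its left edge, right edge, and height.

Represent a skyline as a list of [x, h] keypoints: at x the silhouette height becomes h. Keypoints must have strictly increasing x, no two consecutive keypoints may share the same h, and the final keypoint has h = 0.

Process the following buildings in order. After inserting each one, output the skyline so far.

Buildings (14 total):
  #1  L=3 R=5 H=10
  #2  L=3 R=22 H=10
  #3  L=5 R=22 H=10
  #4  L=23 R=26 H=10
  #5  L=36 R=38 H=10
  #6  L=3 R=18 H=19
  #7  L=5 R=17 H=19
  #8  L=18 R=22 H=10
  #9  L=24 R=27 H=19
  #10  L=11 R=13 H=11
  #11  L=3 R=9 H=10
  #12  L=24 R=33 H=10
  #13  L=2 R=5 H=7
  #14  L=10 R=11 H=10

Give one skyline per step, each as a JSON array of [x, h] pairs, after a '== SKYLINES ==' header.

== SKYLINES ==
[[3,10],[5,0]]
[[3,10],[22,0]]
[[3,10],[22,0]]
[[3,10],[22,0],[23,10],[26,0]]
[[3,10],[22,0],[23,10],[26,0],[36,10],[38,0]]
[[3,19],[18,10],[22,0],[23,10],[26,0],[36,10],[38,0]]
[[3,19],[18,10],[22,0],[23,10],[26,0],[36,10],[38,0]]
[[3,19],[18,10],[22,0],[23,10],[26,0],[36,10],[38,0]]
[[3,19],[18,10],[22,0],[23,10],[24,19],[27,0],[36,10],[38,0]]
[[3,19],[18,10],[22,0],[23,10],[24,19],[27,0],[36,10],[38,0]]
[[3,19],[18,10],[22,0],[23,10],[24,19],[27,0],[36,10],[38,0]]
[[3,19],[18,10],[22,0],[23,10],[24,19],[27,10],[33,0],[36,10],[38,0]]
[[2,7],[3,19],[18,10],[22,0],[23,10],[24,19],[27,10],[33,0],[36,10],[38,0]]
[[2,7],[3,19],[18,10],[22,0],[23,10],[24,19],[27,10],[33,0],[36,10],[38,0]]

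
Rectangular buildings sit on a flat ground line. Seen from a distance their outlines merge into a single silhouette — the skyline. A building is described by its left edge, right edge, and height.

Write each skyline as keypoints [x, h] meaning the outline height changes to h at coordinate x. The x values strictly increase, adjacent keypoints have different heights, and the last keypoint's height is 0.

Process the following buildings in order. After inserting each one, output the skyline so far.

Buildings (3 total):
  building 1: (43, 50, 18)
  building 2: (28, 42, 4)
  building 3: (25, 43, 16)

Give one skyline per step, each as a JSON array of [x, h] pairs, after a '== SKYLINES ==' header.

== SKYLINES ==
[[43,18],[50,0]]
[[28,4],[42,0],[43,18],[50,0]]
[[25,16],[43,18],[50,0]]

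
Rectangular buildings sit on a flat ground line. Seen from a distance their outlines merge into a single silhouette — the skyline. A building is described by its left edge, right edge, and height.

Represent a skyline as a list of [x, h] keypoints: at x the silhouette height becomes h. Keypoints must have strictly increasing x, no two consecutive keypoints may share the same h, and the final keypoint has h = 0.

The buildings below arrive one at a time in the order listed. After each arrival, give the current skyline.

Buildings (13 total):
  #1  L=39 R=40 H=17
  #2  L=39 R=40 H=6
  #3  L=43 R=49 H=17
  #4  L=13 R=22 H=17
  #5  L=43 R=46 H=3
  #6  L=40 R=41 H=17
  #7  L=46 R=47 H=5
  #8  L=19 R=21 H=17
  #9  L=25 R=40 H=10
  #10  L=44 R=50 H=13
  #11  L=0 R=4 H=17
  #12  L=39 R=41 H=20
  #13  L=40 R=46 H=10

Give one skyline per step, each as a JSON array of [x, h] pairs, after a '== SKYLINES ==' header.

== SKYLINES ==
[[39,17],[40,0]]
[[39,17],[40,0]]
[[39,17],[40,0],[43,17],[49,0]]
[[13,17],[22,0],[39,17],[40,0],[43,17],[49,0]]
[[13,17],[22,0],[39,17],[40,0],[43,17],[49,0]]
[[13,17],[22,0],[39,17],[41,0],[43,17],[49,0]]
[[13,17],[22,0],[39,17],[41,0],[43,17],[49,0]]
[[13,17],[22,0],[39,17],[41,0],[43,17],[49,0]]
[[13,17],[22,0],[25,10],[39,17],[41,0],[43,17],[49,0]]
[[13,17],[22,0],[25,10],[39,17],[41,0],[43,17],[49,13],[50,0]]
[[0,17],[4,0],[13,17],[22,0],[25,10],[39,17],[41,0],[43,17],[49,13],[50,0]]
[[0,17],[4,0],[13,17],[22,0],[25,10],[39,20],[41,0],[43,17],[49,13],[50,0]]
[[0,17],[4,0],[13,17],[22,0],[25,10],[39,20],[41,10],[43,17],[49,13],[50,0]]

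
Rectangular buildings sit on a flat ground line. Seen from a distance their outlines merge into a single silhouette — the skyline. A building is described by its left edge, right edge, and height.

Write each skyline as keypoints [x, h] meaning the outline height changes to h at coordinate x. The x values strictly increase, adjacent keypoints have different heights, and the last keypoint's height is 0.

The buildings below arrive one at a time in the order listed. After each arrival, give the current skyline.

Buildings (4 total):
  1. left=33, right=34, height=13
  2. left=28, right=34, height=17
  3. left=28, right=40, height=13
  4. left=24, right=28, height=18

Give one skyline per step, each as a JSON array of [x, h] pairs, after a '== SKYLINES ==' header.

== SKYLINES ==
[[33,13],[34,0]]
[[28,17],[34,0]]
[[28,17],[34,13],[40,0]]
[[24,18],[28,17],[34,13],[40,0]]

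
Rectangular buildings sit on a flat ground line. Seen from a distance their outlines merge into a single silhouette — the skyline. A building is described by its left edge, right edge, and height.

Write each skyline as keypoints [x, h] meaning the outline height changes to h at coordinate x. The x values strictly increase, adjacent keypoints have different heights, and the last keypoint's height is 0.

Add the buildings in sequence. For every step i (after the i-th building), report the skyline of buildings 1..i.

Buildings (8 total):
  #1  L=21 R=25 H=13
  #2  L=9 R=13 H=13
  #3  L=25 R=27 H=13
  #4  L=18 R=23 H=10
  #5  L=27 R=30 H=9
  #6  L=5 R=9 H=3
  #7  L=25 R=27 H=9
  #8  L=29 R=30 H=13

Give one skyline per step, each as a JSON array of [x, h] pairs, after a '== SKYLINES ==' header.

== SKYLINES ==
[[21,13],[25,0]]
[[9,13],[13,0],[21,13],[25,0]]
[[9,13],[13,0],[21,13],[27,0]]
[[9,13],[13,0],[18,10],[21,13],[27,0]]
[[9,13],[13,0],[18,10],[21,13],[27,9],[30,0]]
[[5,3],[9,13],[13,0],[18,10],[21,13],[27,9],[30,0]]
[[5,3],[9,13],[13,0],[18,10],[21,13],[27,9],[30,0]]
[[5,3],[9,13],[13,0],[18,10],[21,13],[27,9],[29,13],[30,0]]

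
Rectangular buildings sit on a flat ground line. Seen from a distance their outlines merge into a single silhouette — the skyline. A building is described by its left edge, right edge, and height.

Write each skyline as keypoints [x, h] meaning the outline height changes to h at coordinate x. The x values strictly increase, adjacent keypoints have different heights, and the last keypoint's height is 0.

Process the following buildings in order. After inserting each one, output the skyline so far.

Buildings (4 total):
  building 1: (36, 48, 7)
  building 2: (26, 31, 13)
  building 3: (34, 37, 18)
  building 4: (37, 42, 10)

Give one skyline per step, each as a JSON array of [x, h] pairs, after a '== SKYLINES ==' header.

== SKYLINES ==
[[36,7],[48,0]]
[[26,13],[31,0],[36,7],[48,0]]
[[26,13],[31,0],[34,18],[37,7],[48,0]]
[[26,13],[31,0],[34,18],[37,10],[42,7],[48,0]]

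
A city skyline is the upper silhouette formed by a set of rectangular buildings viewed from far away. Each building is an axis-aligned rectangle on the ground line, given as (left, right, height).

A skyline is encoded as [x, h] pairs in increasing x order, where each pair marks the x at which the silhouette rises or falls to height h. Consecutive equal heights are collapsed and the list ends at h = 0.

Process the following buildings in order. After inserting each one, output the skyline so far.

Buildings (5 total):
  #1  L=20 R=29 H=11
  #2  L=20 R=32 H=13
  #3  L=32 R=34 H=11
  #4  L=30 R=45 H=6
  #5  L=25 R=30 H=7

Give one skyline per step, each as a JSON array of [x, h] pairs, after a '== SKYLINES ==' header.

== SKYLINES ==
[[20,11],[29,0]]
[[20,13],[32,0]]
[[20,13],[32,11],[34,0]]
[[20,13],[32,11],[34,6],[45,0]]
[[20,13],[32,11],[34,6],[45,0]]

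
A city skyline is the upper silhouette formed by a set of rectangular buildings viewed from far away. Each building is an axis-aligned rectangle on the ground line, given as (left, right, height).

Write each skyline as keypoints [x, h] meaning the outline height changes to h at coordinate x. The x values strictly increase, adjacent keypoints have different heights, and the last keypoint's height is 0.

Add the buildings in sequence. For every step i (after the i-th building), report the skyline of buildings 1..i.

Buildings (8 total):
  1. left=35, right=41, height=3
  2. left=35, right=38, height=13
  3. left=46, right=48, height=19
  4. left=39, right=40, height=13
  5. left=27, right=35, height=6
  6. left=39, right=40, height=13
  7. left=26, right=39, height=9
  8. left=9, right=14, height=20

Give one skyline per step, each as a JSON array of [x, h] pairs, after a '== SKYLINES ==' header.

== SKYLINES ==
[[35,3],[41,0]]
[[35,13],[38,3],[41,0]]
[[35,13],[38,3],[41,0],[46,19],[48,0]]
[[35,13],[38,3],[39,13],[40,3],[41,0],[46,19],[48,0]]
[[27,6],[35,13],[38,3],[39,13],[40,3],[41,0],[46,19],[48,0]]
[[27,6],[35,13],[38,3],[39,13],[40,3],[41,0],[46,19],[48,0]]
[[26,9],[35,13],[38,9],[39,13],[40,3],[41,0],[46,19],[48,0]]
[[9,20],[14,0],[26,9],[35,13],[38,9],[39,13],[40,3],[41,0],[46,19],[48,0]]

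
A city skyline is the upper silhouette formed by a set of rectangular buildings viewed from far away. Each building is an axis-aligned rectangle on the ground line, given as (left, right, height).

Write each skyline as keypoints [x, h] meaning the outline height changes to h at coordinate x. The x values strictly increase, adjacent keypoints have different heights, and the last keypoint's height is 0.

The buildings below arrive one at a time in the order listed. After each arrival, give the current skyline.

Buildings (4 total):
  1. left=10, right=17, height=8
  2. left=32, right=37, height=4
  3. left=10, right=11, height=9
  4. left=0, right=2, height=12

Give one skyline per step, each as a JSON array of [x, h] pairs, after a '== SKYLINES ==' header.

== SKYLINES ==
[[10,8],[17,0]]
[[10,8],[17,0],[32,4],[37,0]]
[[10,9],[11,8],[17,0],[32,4],[37,0]]
[[0,12],[2,0],[10,9],[11,8],[17,0],[32,4],[37,0]]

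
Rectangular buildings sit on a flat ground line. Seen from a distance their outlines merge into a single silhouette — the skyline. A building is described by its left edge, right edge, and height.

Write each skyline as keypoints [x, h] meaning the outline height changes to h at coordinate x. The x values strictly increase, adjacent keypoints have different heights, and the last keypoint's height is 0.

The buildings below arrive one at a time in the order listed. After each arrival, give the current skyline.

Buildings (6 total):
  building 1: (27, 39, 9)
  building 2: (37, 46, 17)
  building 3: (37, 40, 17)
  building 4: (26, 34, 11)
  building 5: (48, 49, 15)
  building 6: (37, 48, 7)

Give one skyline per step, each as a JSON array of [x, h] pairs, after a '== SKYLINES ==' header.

== SKYLINES ==
[[27,9],[39,0]]
[[27,9],[37,17],[46,0]]
[[27,9],[37,17],[46,0]]
[[26,11],[34,9],[37,17],[46,0]]
[[26,11],[34,9],[37,17],[46,0],[48,15],[49,0]]
[[26,11],[34,9],[37,17],[46,7],[48,15],[49,0]]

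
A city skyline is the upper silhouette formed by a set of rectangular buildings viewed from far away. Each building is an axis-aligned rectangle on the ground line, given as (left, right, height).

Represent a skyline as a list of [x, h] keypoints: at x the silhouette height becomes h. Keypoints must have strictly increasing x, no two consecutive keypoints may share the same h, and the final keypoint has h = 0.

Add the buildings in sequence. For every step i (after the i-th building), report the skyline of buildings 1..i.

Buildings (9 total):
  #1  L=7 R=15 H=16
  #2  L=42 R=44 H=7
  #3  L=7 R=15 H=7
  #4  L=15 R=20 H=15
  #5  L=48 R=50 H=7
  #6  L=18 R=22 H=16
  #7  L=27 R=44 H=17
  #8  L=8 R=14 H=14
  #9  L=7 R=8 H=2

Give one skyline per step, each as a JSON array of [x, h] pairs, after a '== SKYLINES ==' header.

== SKYLINES ==
[[7,16],[15,0]]
[[7,16],[15,0],[42,7],[44,0]]
[[7,16],[15,0],[42,7],[44,0]]
[[7,16],[15,15],[20,0],[42,7],[44,0]]
[[7,16],[15,15],[20,0],[42,7],[44,0],[48,7],[50,0]]
[[7,16],[15,15],[18,16],[22,0],[42,7],[44,0],[48,7],[50,0]]
[[7,16],[15,15],[18,16],[22,0],[27,17],[44,0],[48,7],[50,0]]
[[7,16],[15,15],[18,16],[22,0],[27,17],[44,0],[48,7],[50,0]]
[[7,16],[15,15],[18,16],[22,0],[27,17],[44,0],[48,7],[50,0]]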